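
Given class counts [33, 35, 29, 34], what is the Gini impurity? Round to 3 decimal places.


Total = 131. Proportions: 33/131, 35/131, 29/131, 34/131. sum(p_i^2) = 0.2512. Gini = 1 - 0.2512 = 0.7488, which rounds to 0.749.

0.749


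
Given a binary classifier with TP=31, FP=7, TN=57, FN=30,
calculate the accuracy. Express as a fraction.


Accuracy = (TP + TN) / (TP + TN + FP + FN) = (31 + 57) / 125 = 88/125.

88/125


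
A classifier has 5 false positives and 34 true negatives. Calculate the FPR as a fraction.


FPR = FP / (FP + TN) = 5 / 39 = 5/39.

5/39


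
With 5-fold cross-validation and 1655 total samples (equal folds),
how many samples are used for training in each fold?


Each validation fold has 1655/5 = 331 samples. Training set = 1655 - 331 = 1324.

1324


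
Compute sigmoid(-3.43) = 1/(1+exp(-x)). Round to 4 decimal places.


sigma(-3.43) = 1/(1+e^(3.43)) = 1/(1+30.876643) = 1/31.876643 = 0.0314.

0.0314


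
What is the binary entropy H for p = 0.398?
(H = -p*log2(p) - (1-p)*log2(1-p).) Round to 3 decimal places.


H = -0.398*log2(0.398) - 0.602*log2(0.602) = 0.970.

0.970


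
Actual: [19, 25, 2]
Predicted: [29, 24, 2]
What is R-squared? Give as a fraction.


Mean(y) = 46/3. SS_res = 101. SS_tot = 854/3. R^2 = 1 - 101/(854/3) = 551/854.

551/854


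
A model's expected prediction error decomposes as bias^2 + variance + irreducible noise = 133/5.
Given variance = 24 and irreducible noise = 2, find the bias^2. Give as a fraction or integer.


Total error = bias^2 + variance + irreducible noise. So bias^2 = 133/5 - 24 - 2 = 3/5.

3/5


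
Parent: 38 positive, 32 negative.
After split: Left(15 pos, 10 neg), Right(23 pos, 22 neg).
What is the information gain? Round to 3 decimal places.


H(parent) = 0.9947. H(left) = 0.9710, H(right) = 0.9996. Weighted = (25/70)*0.9710 + (45/70)*0.9996 = 0.9894. IG = 0.9947 - 0.9894 = 0.0053, which rounds to 0.005.

0.005


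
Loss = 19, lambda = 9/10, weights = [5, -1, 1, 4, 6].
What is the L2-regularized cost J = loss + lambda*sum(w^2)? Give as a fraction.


L2 sq norm = sum(w^2) = 79. J = 19 + 9/10 * 79 = 901/10.

901/10


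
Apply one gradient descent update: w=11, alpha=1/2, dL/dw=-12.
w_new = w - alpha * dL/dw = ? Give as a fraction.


w_new = 11 - 1/2 * -12 = 11 - -6 = 17.

17


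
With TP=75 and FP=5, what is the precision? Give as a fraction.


Precision = TP / (TP + FP) = 75 / 80 = 15/16.

15/16


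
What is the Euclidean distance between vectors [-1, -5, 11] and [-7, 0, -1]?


d = sqrt(sum of squared differences). (-1--7)^2=36, (-5-0)^2=25, (11--1)^2=144. Sum = 205.

sqrt(205)


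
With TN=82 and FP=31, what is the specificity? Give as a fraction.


Specificity = TN / (TN + FP) = 82 / 113 = 82/113.

82/113


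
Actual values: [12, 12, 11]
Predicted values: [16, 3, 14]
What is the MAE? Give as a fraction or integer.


MAE = (1/3) * (|12-16|=4 + |12-3|=9 + |11-14|=3). Sum = 16. MAE = 16/3.

16/3


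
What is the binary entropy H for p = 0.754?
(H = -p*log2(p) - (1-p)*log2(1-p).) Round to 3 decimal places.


H = -0.754*log2(0.754) - 0.246*log2(0.246) = 0.805.

0.805


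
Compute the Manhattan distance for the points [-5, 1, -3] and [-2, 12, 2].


d = sum of absolute differences: |-5--2|=3 + |1-12|=11 + |-3-2|=5 = 19.

19


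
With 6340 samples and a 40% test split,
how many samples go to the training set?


Test set = 6340 * 40% = 2536. Training set = 6340 - 2536 = 3804.

3804


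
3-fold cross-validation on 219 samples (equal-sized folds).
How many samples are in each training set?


Each validation fold has 219/3 = 73 samples. Training set = 219 - 73 = 146.

146


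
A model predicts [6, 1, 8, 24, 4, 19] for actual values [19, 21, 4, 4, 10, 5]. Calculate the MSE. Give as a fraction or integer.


MSE = (1/6) * ((19-6)^2=169 + (21-1)^2=400 + (4-8)^2=16 + (4-24)^2=400 + (10-4)^2=36 + (5-19)^2=196). Sum = 1217. MSE = 1217/6.

1217/6


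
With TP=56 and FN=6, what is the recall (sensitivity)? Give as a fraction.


Recall = TP / (TP + FN) = 56 / 62 = 28/31.

28/31


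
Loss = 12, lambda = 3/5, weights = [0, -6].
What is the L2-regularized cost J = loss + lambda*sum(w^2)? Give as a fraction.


L2 sq norm = sum(w^2) = 36. J = 12 + 3/5 * 36 = 168/5.

168/5


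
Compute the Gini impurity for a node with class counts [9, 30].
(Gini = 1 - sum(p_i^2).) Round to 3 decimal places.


Total = 39. Proportions: 9/39, 30/39. sum(p_i^2) = 0.6450. Gini = 1 - 0.6450 = 0.3550, which rounds to 0.355.

0.355


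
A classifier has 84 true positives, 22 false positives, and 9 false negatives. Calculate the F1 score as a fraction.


Precision = 84/106 = 42/53. Recall = 84/93 = 28/31. F1 = 2*P*R/(P+R) = 168/199.

168/199


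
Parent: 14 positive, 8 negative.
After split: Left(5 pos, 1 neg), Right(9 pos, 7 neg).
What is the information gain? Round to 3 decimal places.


H(parent) = 0.9457. H(left) = 0.6500, H(right) = 0.9887. Weighted = (6/22)*0.6500 + (16/22)*0.9887 = 0.8963. IG = 0.9457 - 0.8963 = 0.0494, which rounds to 0.049.

0.049


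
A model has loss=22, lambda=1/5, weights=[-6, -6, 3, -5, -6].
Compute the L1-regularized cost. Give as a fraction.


L1 norm = sum(|w|) = 26. J = 22 + 1/5 * 26 = 136/5.

136/5


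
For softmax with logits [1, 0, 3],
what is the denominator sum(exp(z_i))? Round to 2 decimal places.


Denom = e^1=2.7183 + e^0=1.0000 + e^3=20.0855. Sum = 23.8038, which rounds to 23.80.

23.80


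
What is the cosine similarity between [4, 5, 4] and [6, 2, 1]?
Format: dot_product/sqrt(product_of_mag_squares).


dot = 38. |a|^2 = 57, |b|^2 = 41. cos = 38/sqrt(2337).

38/sqrt(2337)


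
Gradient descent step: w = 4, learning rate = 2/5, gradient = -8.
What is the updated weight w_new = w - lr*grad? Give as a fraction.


w_new = 4 - 2/5 * -8 = 4 - -16/5 = 36/5.

36/5


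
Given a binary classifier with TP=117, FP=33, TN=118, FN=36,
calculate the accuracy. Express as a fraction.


Accuracy = (TP + TN) / (TP + TN + FP + FN) = (117 + 118) / 304 = 235/304.

235/304


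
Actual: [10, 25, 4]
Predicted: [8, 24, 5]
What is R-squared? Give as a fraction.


Mean(y) = 13. SS_res = 6. SS_tot = 234. R^2 = 1 - 6/(234) = 38/39.

38/39


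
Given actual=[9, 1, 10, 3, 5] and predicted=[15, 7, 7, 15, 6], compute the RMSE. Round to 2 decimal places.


MSE = 45.2000. RMSE = sqrt(45.2000) = 6.72.

6.72


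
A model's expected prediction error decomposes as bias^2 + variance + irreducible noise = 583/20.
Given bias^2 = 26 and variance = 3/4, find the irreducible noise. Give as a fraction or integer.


Total error = bias^2 + variance + irreducible noise. So irreducible noise = 583/20 - 26 - 3/4 = 12/5.

12/5


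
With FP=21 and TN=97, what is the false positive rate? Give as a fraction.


FPR = FP / (FP + TN) = 21 / 118 = 21/118.

21/118


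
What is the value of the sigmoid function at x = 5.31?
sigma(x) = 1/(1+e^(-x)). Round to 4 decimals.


sigma(5.31) = 1/(1+e^(-5.31)) = 1/(1+0.004942) = 1/1.004942 = 0.9951.

0.9951


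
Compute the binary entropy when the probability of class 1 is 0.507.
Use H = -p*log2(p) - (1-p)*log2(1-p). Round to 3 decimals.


H = -0.507*log2(0.507) - 0.493*log2(0.493) = 1.000.

1.000


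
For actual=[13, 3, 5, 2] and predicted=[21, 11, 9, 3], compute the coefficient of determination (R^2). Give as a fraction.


Mean(y) = 23/4. SS_res = 145. SS_tot = 299/4. R^2 = 1 - 145/(299/4) = -281/299.

-281/299


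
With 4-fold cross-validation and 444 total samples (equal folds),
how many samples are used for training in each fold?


Each validation fold has 444/4 = 111 samples. Training set = 444 - 111 = 333.

333


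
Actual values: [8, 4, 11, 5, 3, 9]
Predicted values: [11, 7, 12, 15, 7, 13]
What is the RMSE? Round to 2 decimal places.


MSE = 25.1667. RMSE = sqrt(25.1667) = 5.02.

5.02


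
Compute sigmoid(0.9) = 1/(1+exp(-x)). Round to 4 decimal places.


sigma(0.9) = 1/(1+e^(-0.9)) = 1/(1+0.406570) = 1/1.406570 = 0.7109.

0.7109


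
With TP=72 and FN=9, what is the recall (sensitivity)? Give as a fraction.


Recall = TP / (TP + FN) = 72 / 81 = 8/9.

8/9


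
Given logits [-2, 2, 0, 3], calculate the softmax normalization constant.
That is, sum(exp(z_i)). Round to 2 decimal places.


Denom = e^-2=0.1353 + e^2=7.3891 + e^0=1.0000 + e^3=20.0855. Sum = 28.6099, which rounds to 28.61.

28.61


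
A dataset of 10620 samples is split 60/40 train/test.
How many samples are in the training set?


Test set = 10620 * 40% = 4248. Training set = 10620 - 4248 = 6372.

6372


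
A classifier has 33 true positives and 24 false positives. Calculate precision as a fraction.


Precision = TP / (TP + FP) = 33 / 57 = 11/19.

11/19


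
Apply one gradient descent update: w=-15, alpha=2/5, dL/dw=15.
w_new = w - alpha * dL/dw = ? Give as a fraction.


w_new = -15 - 2/5 * 15 = -15 - 6 = -21.

-21


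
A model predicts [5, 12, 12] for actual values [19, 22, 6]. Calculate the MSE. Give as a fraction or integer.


MSE = (1/3) * ((19-5)^2=196 + (22-12)^2=100 + (6-12)^2=36). Sum = 332. MSE = 332/3.

332/3


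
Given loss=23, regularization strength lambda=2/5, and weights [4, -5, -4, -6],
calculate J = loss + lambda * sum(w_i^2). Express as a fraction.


L2 sq norm = sum(w^2) = 93. J = 23 + 2/5 * 93 = 301/5.

301/5


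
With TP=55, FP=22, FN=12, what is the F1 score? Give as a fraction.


Precision = 55/77 = 5/7. Recall = 55/67 = 55/67. F1 = 2*P*R/(P+R) = 55/72.

55/72


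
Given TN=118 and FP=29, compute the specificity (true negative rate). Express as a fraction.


Specificity = TN / (TN + FP) = 118 / 147 = 118/147.

118/147


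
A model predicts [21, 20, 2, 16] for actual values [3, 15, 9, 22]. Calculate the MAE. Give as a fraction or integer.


MAE = (1/4) * (|3-21|=18 + |15-20|=5 + |9-2|=7 + |22-16|=6). Sum = 36. MAE = 9.

9


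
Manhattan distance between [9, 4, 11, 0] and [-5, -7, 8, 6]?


d = sum of absolute differences: |9--5|=14 + |4--7|=11 + |11-8|=3 + |0-6|=6 = 34.

34


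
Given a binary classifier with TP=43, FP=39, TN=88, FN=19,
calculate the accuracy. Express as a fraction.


Accuracy = (TP + TN) / (TP + TN + FP + FN) = (43 + 88) / 189 = 131/189.

131/189


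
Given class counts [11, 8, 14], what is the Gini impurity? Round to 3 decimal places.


Total = 33. Proportions: 11/33, 8/33, 14/33. sum(p_i^2) = 0.3499. Gini = 1 - 0.3499 = 0.6501, which rounds to 0.650.

0.650


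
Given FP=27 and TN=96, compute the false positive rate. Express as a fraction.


FPR = FP / (FP + TN) = 27 / 123 = 9/41.

9/41


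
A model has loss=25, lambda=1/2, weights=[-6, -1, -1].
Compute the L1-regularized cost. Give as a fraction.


L1 norm = sum(|w|) = 8. J = 25 + 1/2 * 8 = 29.

29


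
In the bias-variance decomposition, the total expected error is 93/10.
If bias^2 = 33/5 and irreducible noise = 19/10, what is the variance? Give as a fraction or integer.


Total error = bias^2 + variance + irreducible noise. So variance = 93/10 - 33/5 - 19/10 = 4/5.

4/5


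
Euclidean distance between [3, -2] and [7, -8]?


d = sqrt(sum of squared differences). (3-7)^2=16, (-2--8)^2=36. Sum = 52.

sqrt(52)


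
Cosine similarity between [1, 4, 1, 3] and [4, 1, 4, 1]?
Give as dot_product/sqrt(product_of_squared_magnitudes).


dot = 15. |a|^2 = 27, |b|^2 = 34. cos = 15/sqrt(918).

15/sqrt(918)


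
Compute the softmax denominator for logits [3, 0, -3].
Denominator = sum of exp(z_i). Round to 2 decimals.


Denom = e^3=20.0855 + e^0=1.0000 + e^-3=0.0498. Sum = 21.1353, which rounds to 21.14.

21.14


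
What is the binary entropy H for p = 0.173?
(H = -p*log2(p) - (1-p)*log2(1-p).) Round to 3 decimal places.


H = -0.173*log2(0.173) - 0.827*log2(0.827) = 0.665.

0.665


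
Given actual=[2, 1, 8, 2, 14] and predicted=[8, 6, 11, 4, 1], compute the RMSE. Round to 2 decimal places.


MSE = 48.6000. RMSE = sqrt(48.6000) = 6.97.

6.97


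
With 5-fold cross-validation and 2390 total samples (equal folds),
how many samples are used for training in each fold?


Each validation fold has 2390/5 = 478 samples. Training set = 2390 - 478 = 1912.

1912


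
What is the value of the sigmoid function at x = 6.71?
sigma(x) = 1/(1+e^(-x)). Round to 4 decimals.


sigma(6.71) = 1/(1+e^(-6.71)) = 1/(1+0.001219) = 1/1.001219 = 0.9988.

0.9988


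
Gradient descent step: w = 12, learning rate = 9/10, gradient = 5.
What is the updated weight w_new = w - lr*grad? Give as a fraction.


w_new = 12 - 9/10 * 5 = 12 - 9/2 = 15/2.

15/2


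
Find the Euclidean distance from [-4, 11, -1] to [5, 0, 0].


d = sqrt(sum of squared differences). (-4-5)^2=81, (11-0)^2=121, (-1-0)^2=1. Sum = 203.

sqrt(203)


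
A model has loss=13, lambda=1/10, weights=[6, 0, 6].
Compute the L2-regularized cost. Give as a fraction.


L2 sq norm = sum(w^2) = 72. J = 13 + 1/10 * 72 = 101/5.

101/5


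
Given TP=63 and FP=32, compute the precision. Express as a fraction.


Precision = TP / (TP + FP) = 63 / 95 = 63/95.

63/95


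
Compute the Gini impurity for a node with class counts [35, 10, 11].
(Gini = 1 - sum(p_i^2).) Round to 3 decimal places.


Total = 56. Proportions: 35/56, 10/56, 11/56. sum(p_i^2) = 0.4611. Gini = 1 - 0.4611 = 0.5389, which rounds to 0.539.

0.539


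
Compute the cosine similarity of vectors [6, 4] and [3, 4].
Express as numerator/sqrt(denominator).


dot = 34. |a|^2 = 52, |b|^2 = 25. cos = 34/sqrt(1300).

34/sqrt(1300)


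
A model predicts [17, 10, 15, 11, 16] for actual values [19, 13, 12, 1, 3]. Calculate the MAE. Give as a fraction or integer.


MAE = (1/5) * (|19-17|=2 + |13-10|=3 + |12-15|=3 + |1-11|=10 + |3-16|=13). Sum = 31. MAE = 31/5.

31/5


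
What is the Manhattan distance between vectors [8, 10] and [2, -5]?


d = sum of absolute differences: |8-2|=6 + |10--5|=15 = 21.

21


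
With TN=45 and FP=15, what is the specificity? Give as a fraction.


Specificity = TN / (TN + FP) = 45 / 60 = 3/4.

3/4


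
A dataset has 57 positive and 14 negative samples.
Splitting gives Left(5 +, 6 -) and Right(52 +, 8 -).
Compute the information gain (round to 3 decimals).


H(parent) = 0.7163. H(left) = 0.9940, H(right) = 0.5665. Weighted = (11/71)*0.9940 + (60/71)*0.5665 = 0.6327. IG = 0.7163 - 0.6327 = 0.0836, which rounds to 0.084.

0.084


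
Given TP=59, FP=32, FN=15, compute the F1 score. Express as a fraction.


Precision = 59/91 = 59/91. Recall = 59/74 = 59/74. F1 = 2*P*R/(P+R) = 118/165.

118/165


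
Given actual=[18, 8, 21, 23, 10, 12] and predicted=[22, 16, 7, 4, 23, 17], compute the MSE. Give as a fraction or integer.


MSE = (1/6) * ((18-22)^2=16 + (8-16)^2=64 + (21-7)^2=196 + (23-4)^2=361 + (10-23)^2=169 + (12-17)^2=25). Sum = 831. MSE = 277/2.

277/2


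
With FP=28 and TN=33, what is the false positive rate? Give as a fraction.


FPR = FP / (FP + TN) = 28 / 61 = 28/61.

28/61


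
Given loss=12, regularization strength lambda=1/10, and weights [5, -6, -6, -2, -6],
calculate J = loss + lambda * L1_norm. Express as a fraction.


L1 norm = sum(|w|) = 25. J = 12 + 1/10 * 25 = 29/2.

29/2


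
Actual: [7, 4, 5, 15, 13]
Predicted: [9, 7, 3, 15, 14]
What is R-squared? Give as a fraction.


Mean(y) = 44/5. SS_res = 18. SS_tot = 484/5. R^2 = 1 - 18/(484/5) = 197/242.

197/242


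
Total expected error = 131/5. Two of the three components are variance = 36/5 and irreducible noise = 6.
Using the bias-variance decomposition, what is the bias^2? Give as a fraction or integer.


Total error = bias^2 + variance + irreducible noise. So bias^2 = 131/5 - 36/5 - 6 = 13.

13


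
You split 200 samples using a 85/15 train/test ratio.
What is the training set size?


Test set = 200 * 15% = 30. Training set = 200 - 30 = 170.

170


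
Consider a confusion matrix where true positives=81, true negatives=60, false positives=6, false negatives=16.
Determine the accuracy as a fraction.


Accuracy = (TP + TN) / (TP + TN + FP + FN) = (81 + 60) / 163 = 141/163.

141/163


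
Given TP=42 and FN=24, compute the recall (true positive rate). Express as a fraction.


Recall = TP / (TP + FN) = 42 / 66 = 7/11.

7/11


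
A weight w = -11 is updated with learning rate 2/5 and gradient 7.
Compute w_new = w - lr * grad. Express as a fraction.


w_new = -11 - 2/5 * 7 = -11 - 14/5 = -69/5.

-69/5


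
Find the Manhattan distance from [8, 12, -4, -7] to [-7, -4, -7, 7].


d = sum of absolute differences: |8--7|=15 + |12--4|=16 + |-4--7|=3 + |-7-7|=14 = 48.

48


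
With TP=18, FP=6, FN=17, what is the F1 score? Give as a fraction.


Precision = 18/24 = 3/4. Recall = 18/35 = 18/35. F1 = 2*P*R/(P+R) = 36/59.

36/59


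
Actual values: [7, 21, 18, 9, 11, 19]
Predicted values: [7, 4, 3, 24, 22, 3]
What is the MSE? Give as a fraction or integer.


MSE = (1/6) * ((7-7)^2=0 + (21-4)^2=289 + (18-3)^2=225 + (9-24)^2=225 + (11-22)^2=121 + (19-3)^2=256). Sum = 1116. MSE = 186.

186


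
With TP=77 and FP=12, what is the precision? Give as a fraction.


Precision = TP / (TP + FP) = 77 / 89 = 77/89.

77/89


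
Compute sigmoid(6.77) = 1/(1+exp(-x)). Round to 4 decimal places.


sigma(6.77) = 1/(1+e^(-6.77)) = 1/(1+0.001148) = 1/1.001148 = 0.9989.

0.9989


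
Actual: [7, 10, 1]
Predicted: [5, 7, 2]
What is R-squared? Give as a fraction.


Mean(y) = 6. SS_res = 14. SS_tot = 42. R^2 = 1 - 14/(42) = 2/3.

2/3


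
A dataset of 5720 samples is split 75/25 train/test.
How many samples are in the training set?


Test set = 5720 * 25% = 1430. Training set = 5720 - 1430 = 4290.

4290


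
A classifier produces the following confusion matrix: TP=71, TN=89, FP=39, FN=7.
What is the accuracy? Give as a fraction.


Accuracy = (TP + TN) / (TP + TN + FP + FN) = (71 + 89) / 206 = 80/103.

80/103


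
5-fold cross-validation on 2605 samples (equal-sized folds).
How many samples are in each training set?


Each validation fold has 2605/5 = 521 samples. Training set = 2605 - 521 = 2084.

2084


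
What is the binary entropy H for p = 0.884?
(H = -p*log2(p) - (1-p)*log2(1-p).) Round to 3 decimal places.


H = -0.884*log2(0.884) - 0.116*log2(0.116) = 0.518.

0.518


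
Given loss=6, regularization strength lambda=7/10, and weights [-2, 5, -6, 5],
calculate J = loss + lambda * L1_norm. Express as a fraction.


L1 norm = sum(|w|) = 18. J = 6 + 7/10 * 18 = 93/5.

93/5


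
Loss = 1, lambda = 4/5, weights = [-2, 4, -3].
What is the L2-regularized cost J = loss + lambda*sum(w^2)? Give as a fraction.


L2 sq norm = sum(w^2) = 29. J = 1 + 4/5 * 29 = 121/5.

121/5


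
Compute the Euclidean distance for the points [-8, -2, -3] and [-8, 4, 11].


d = sqrt(sum of squared differences). (-8--8)^2=0, (-2-4)^2=36, (-3-11)^2=196. Sum = 232.

sqrt(232)


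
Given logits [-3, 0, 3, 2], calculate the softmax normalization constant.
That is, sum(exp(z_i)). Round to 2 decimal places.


Denom = e^-3=0.0498 + e^0=1.0000 + e^3=20.0855 + e^2=7.3891. Sum = 28.5244, which rounds to 28.52.

28.52


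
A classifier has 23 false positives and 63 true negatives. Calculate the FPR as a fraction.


FPR = FP / (FP + TN) = 23 / 86 = 23/86.

23/86


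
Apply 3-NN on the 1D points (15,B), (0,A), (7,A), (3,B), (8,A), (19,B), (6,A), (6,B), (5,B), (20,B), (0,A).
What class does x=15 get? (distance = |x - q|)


Distances: |15-15|=0, |0-15|=15, |7-15|=8, |3-15|=12, |8-15|=7, |19-15|=4, |6-15|=9, |6-15|=9, |5-15|=10, |20-15|=5, |0-15|=15. 3 nearest: (15,B), (19,B), (20,B). Counts: {'B': 3}. Majority class: B.

B


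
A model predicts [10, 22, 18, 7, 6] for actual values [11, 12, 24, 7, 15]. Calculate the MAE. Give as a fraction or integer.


MAE = (1/5) * (|11-10|=1 + |12-22|=10 + |24-18|=6 + |7-7|=0 + |15-6|=9). Sum = 26. MAE = 26/5.

26/5


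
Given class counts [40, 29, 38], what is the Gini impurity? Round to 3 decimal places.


Total = 107. Proportions: 40/107, 29/107, 38/107. sum(p_i^2) = 0.3393. Gini = 1 - 0.3393 = 0.6607, which rounds to 0.661.

0.661


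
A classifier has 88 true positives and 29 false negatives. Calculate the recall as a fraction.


Recall = TP / (TP + FN) = 88 / 117 = 88/117.

88/117


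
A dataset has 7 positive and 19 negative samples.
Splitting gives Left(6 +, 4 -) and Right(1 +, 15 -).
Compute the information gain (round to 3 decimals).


H(parent) = 0.8404. H(left) = 0.9710, H(right) = 0.3373. Weighted = (10/26)*0.9710 + (16/26)*0.3373 = 0.5810. IG = 0.8404 - 0.5810 = 0.2594, which rounds to 0.259.

0.259


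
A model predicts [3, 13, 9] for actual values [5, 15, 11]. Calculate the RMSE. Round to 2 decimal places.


MSE = 4.0000. RMSE = sqrt(4.0000) = 2.00.

2.00


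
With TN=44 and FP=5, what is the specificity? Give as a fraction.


Specificity = TN / (TN + FP) = 44 / 49 = 44/49.

44/49


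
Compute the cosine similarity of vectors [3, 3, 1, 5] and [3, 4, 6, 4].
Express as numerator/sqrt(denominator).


dot = 47. |a|^2 = 44, |b|^2 = 77. cos = 47/sqrt(3388).

47/sqrt(3388)


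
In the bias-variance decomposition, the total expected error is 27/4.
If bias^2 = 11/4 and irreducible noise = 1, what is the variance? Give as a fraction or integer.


Total error = bias^2 + variance + irreducible noise. So variance = 27/4 - 11/4 - 1 = 3.

3


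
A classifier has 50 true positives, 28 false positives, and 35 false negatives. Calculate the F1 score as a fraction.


Precision = 50/78 = 25/39. Recall = 50/85 = 10/17. F1 = 2*P*R/(P+R) = 100/163.

100/163


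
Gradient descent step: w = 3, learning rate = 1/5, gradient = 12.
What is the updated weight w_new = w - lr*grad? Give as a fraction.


w_new = 3 - 1/5 * 12 = 3 - 12/5 = 3/5.

3/5


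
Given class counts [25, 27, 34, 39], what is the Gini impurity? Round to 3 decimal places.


Total = 125. Proportions: 25/125, 27/125, 34/125, 39/125. sum(p_i^2) = 0.2580. Gini = 1 - 0.2580 = 0.7420, which rounds to 0.742.

0.742


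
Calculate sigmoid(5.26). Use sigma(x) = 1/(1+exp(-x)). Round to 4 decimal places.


sigma(5.26) = 1/(1+e^(-5.26)) = 1/(1+0.005195) = 1/1.005195 = 0.9948.

0.9948


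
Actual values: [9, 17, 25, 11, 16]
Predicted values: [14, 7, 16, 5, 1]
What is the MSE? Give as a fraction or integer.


MSE = (1/5) * ((9-14)^2=25 + (17-7)^2=100 + (25-16)^2=81 + (11-5)^2=36 + (16-1)^2=225). Sum = 467. MSE = 467/5.

467/5


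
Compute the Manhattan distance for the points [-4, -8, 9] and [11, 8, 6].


d = sum of absolute differences: |-4-11|=15 + |-8-8|=16 + |9-6|=3 = 34.

34


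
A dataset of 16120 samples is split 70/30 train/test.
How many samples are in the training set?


Test set = 16120 * 30% = 4836. Training set = 16120 - 4836 = 11284.

11284


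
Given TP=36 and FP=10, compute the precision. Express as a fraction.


Precision = TP / (TP + FP) = 36 / 46 = 18/23.

18/23


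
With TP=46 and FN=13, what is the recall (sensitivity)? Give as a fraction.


Recall = TP / (TP + FN) = 46 / 59 = 46/59.

46/59


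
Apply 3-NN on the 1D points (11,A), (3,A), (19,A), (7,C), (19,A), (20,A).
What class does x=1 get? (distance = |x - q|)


Distances: |11-1|=10, |3-1|=2, |19-1|=18, |7-1|=6, |19-1|=18, |20-1|=19. 3 nearest: (3,A), (7,C), (11,A). Counts: {'A': 2, 'C': 1}. Majority class: A.

A


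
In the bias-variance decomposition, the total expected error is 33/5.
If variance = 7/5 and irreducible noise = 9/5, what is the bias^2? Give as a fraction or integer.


Total error = bias^2 + variance + irreducible noise. So bias^2 = 33/5 - 7/5 - 9/5 = 17/5.

17/5


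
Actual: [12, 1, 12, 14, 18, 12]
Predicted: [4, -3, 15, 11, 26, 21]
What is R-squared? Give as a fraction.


Mean(y) = 23/2. SS_res = 243. SS_tot = 319/2. R^2 = 1 - 243/(319/2) = -167/319.

-167/319


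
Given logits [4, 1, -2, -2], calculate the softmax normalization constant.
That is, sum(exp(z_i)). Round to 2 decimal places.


Denom = e^4=54.5982 + e^1=2.7183 + e^-2=0.1353 + e^-2=0.1353. Sum = 57.5871, which rounds to 57.59.

57.59


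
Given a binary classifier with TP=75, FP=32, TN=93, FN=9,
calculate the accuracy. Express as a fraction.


Accuracy = (TP + TN) / (TP + TN + FP + FN) = (75 + 93) / 209 = 168/209.

168/209


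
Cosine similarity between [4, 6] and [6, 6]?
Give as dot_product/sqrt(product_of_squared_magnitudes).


dot = 60. |a|^2 = 52, |b|^2 = 72. cos = 60/sqrt(3744).

60/sqrt(3744)


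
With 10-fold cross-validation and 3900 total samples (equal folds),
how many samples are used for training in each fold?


Each validation fold has 3900/10 = 390 samples. Training set = 3900 - 390 = 3510.

3510


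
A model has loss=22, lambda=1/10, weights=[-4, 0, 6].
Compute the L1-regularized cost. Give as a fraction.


L1 norm = sum(|w|) = 10. J = 22 + 1/10 * 10 = 23.

23


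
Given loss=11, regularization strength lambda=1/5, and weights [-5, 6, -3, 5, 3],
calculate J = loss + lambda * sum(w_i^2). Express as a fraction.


L2 sq norm = sum(w^2) = 104. J = 11 + 1/5 * 104 = 159/5.

159/5


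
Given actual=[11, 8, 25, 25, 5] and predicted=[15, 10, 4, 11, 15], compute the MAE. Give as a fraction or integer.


MAE = (1/5) * (|11-15|=4 + |8-10|=2 + |25-4|=21 + |25-11|=14 + |5-15|=10). Sum = 51. MAE = 51/5.

51/5


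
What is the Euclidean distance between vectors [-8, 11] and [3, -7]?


d = sqrt(sum of squared differences). (-8-3)^2=121, (11--7)^2=324. Sum = 445.

sqrt(445)


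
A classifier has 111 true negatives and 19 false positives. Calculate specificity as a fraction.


Specificity = TN / (TN + FP) = 111 / 130 = 111/130.

111/130


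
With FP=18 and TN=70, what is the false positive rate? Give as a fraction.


FPR = FP / (FP + TN) = 18 / 88 = 9/44.

9/44


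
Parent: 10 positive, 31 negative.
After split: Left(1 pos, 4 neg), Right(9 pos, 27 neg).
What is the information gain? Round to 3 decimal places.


H(parent) = 0.8015. H(left) = 0.7219, H(right) = 0.8113. Weighted = (5/41)*0.7219 + (36/41)*0.8113 = 0.8004. IG = 0.8015 - 0.8004 = 0.0011, which rounds to 0.001.

0.001


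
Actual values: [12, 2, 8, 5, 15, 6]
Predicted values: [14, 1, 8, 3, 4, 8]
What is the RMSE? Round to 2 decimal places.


MSE = 22.3333. RMSE = sqrt(22.3333) = 4.73.

4.73


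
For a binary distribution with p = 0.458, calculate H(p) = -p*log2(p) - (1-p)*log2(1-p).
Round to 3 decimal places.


H = -0.458*log2(0.458) - 0.542*log2(0.542) = 0.995.

0.995


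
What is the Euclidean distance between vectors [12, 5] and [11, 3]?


d = sqrt(sum of squared differences). (12-11)^2=1, (5-3)^2=4. Sum = 5.

sqrt(5)


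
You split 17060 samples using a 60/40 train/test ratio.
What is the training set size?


Test set = 17060 * 40% = 6824. Training set = 17060 - 6824 = 10236.

10236


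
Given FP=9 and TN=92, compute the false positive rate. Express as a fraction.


FPR = FP / (FP + TN) = 9 / 101 = 9/101.

9/101


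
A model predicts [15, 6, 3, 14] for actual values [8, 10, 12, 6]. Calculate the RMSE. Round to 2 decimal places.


MSE = 52.5000. RMSE = sqrt(52.5000) = 7.25.

7.25


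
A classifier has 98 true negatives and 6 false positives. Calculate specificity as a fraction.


Specificity = TN / (TN + FP) = 98 / 104 = 49/52.

49/52


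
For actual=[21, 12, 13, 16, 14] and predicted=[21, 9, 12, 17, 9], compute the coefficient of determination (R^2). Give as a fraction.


Mean(y) = 76/5. SS_res = 36. SS_tot = 254/5. R^2 = 1 - 36/(254/5) = 37/127.

37/127


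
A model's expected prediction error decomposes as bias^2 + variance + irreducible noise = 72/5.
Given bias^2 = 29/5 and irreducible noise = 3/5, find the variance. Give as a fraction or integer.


Total error = bias^2 + variance + irreducible noise. So variance = 72/5 - 29/5 - 3/5 = 8.

8


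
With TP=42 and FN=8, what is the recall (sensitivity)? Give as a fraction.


Recall = TP / (TP + FN) = 42 / 50 = 21/25.

21/25


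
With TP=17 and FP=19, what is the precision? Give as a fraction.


Precision = TP / (TP + FP) = 17 / 36 = 17/36.

17/36


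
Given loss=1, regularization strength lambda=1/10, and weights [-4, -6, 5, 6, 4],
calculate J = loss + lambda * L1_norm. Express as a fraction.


L1 norm = sum(|w|) = 25. J = 1 + 1/10 * 25 = 7/2.

7/2


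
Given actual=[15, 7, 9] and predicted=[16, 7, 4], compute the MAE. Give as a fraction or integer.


MAE = (1/3) * (|15-16|=1 + |7-7|=0 + |9-4|=5). Sum = 6. MAE = 2.

2


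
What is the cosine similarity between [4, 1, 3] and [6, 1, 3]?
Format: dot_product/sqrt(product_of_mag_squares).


dot = 34. |a|^2 = 26, |b|^2 = 46. cos = 34/sqrt(1196).

34/sqrt(1196)


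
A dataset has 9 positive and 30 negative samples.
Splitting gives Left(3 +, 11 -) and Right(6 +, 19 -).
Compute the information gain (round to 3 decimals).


H(parent) = 0.7793. H(left) = 0.7496, H(right) = 0.7950. Weighted = (14/39)*0.7496 + (25/39)*0.7950 = 0.7787. IG = 0.7793 - 0.7787 = 0.0006, which rounds to 0.001.

0.001


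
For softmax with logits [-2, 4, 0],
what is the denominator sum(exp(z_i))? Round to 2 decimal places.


Denom = e^-2=0.1353 + e^4=54.5982 + e^0=1.0000. Sum = 55.7335, which rounds to 55.73.

55.73


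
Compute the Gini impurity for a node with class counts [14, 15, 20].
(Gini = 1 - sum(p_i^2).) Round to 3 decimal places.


Total = 49. Proportions: 14/49, 15/49, 20/49. sum(p_i^2) = 0.3419. Gini = 1 - 0.3419 = 0.6581, which rounds to 0.658.

0.658


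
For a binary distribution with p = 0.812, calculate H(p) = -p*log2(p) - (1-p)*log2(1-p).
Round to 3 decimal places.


H = -0.812*log2(0.812) - 0.188*log2(0.188) = 0.697.

0.697


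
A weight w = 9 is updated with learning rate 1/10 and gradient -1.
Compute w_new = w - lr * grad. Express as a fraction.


w_new = 9 - 1/10 * -1 = 9 - -1/10 = 91/10.

91/10


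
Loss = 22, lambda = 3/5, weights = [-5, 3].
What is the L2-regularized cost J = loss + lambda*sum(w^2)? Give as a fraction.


L2 sq norm = sum(w^2) = 34. J = 22 + 3/5 * 34 = 212/5.

212/5


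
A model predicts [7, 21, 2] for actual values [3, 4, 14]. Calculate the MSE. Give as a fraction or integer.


MSE = (1/3) * ((3-7)^2=16 + (4-21)^2=289 + (14-2)^2=144). Sum = 449. MSE = 449/3.

449/3


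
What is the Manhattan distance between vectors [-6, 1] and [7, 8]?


d = sum of absolute differences: |-6-7|=13 + |1-8|=7 = 20.

20


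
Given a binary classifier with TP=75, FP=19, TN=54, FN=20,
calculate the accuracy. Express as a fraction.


Accuracy = (TP + TN) / (TP + TN + FP + FN) = (75 + 54) / 168 = 43/56.

43/56


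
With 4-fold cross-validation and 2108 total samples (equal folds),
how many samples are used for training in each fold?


Each validation fold has 2108/4 = 527 samples. Training set = 2108 - 527 = 1581.

1581


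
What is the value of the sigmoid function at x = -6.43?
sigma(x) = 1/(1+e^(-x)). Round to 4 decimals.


sigma(-6.43) = 1/(1+e^(6.43)) = 1/(1+620.173948) = 1/621.173948 = 0.0016.

0.0016


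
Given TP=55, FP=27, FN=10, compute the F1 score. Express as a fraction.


Precision = 55/82 = 55/82. Recall = 55/65 = 11/13. F1 = 2*P*R/(P+R) = 110/147.

110/147


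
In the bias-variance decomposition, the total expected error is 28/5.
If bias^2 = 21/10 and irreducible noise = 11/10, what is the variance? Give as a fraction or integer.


Total error = bias^2 + variance + irreducible noise. So variance = 28/5 - 21/10 - 11/10 = 12/5.

12/5


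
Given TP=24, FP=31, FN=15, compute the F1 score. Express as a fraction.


Precision = 24/55 = 24/55. Recall = 24/39 = 8/13. F1 = 2*P*R/(P+R) = 24/47.

24/47


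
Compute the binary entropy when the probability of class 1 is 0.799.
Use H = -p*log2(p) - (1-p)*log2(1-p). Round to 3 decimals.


H = -0.799*log2(0.799) - 0.201*log2(0.201) = 0.724.

0.724


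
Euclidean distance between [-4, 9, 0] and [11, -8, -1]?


d = sqrt(sum of squared differences). (-4-11)^2=225, (9--8)^2=289, (0--1)^2=1. Sum = 515.

sqrt(515)


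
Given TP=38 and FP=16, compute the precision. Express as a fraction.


Precision = TP / (TP + FP) = 38 / 54 = 19/27.

19/27


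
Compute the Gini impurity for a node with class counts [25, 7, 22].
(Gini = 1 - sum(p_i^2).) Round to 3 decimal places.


Total = 54. Proportions: 25/54, 7/54, 22/54. sum(p_i^2) = 0.3971. Gini = 1 - 0.3971 = 0.6029, which rounds to 0.603.

0.603


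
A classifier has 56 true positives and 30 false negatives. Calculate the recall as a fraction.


Recall = TP / (TP + FN) = 56 / 86 = 28/43.

28/43


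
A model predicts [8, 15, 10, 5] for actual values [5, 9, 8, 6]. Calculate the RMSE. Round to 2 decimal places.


MSE = 12.5000. RMSE = sqrt(12.5000) = 3.54.

3.54


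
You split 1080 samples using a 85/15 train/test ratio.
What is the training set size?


Test set = 1080 * 15% = 162. Training set = 1080 - 162 = 918.

918


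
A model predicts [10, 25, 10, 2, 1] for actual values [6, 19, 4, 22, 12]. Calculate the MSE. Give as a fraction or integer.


MSE = (1/5) * ((6-10)^2=16 + (19-25)^2=36 + (4-10)^2=36 + (22-2)^2=400 + (12-1)^2=121). Sum = 609. MSE = 609/5.

609/5


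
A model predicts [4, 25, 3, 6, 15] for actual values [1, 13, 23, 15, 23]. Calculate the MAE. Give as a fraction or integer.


MAE = (1/5) * (|1-4|=3 + |13-25|=12 + |23-3|=20 + |15-6|=9 + |23-15|=8). Sum = 52. MAE = 52/5.

52/5


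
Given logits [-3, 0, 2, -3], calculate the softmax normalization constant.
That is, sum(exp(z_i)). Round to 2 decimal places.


Denom = e^-3=0.0498 + e^0=1.0000 + e^2=7.3891 + e^-3=0.0498. Sum = 8.4887, which rounds to 8.49.

8.49


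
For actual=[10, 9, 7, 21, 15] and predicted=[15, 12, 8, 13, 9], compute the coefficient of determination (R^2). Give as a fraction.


Mean(y) = 62/5. SS_res = 135. SS_tot = 636/5. R^2 = 1 - 135/(636/5) = -13/212.

-13/212


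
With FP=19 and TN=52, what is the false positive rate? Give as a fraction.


FPR = FP / (FP + TN) = 19 / 71 = 19/71.

19/71


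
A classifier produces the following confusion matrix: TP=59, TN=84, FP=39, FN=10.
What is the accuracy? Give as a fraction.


Accuracy = (TP + TN) / (TP + TN + FP + FN) = (59 + 84) / 192 = 143/192.

143/192


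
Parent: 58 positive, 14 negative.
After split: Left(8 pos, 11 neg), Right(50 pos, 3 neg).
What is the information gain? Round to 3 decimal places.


H(parent) = 0.7107. H(left) = 0.9819, H(right) = 0.3138. Weighted = (19/72)*0.9819 + (53/72)*0.3138 = 0.4901. IG = 0.7107 - 0.4901 = 0.2206, which rounds to 0.221.

0.221


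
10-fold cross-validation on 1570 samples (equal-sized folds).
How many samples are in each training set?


Each validation fold has 1570/10 = 157 samples. Training set = 1570 - 157 = 1413.

1413


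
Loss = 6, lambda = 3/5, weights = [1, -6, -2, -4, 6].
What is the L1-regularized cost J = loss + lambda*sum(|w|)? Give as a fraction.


L1 norm = sum(|w|) = 19. J = 6 + 3/5 * 19 = 87/5.

87/5


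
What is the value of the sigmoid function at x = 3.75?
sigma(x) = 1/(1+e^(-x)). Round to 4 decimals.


sigma(3.75) = 1/(1+e^(-3.75)) = 1/(1+0.023518) = 1/1.023518 = 0.9770.

0.9770


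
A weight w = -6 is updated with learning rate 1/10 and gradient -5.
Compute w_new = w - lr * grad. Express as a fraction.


w_new = -6 - 1/10 * -5 = -6 - -1/2 = -11/2.

-11/2


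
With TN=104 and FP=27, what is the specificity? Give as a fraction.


Specificity = TN / (TN + FP) = 104 / 131 = 104/131.

104/131


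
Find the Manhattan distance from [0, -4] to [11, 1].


d = sum of absolute differences: |0-11|=11 + |-4-1|=5 = 16.

16


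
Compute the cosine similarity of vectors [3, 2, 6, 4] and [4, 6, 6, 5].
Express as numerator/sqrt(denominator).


dot = 80. |a|^2 = 65, |b|^2 = 113. cos = 80/sqrt(7345).

80/sqrt(7345)


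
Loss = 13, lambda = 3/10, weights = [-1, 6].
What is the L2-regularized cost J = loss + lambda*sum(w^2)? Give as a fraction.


L2 sq norm = sum(w^2) = 37. J = 13 + 3/10 * 37 = 241/10.

241/10


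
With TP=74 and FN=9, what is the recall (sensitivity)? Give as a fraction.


Recall = TP / (TP + FN) = 74 / 83 = 74/83.

74/83


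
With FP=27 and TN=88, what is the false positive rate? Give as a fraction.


FPR = FP / (FP + TN) = 27 / 115 = 27/115.

27/115


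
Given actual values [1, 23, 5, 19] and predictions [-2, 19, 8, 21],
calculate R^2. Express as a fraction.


Mean(y) = 12. SS_res = 38. SS_tot = 340. R^2 = 1 - 38/(340) = 151/170.

151/170


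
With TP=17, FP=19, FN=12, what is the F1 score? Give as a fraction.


Precision = 17/36 = 17/36. Recall = 17/29 = 17/29. F1 = 2*P*R/(P+R) = 34/65.

34/65


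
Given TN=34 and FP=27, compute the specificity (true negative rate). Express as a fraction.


Specificity = TN / (TN + FP) = 34 / 61 = 34/61.

34/61


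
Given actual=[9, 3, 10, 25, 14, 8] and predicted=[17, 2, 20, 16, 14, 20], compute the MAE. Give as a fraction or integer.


MAE = (1/6) * (|9-17|=8 + |3-2|=1 + |10-20|=10 + |25-16|=9 + |14-14|=0 + |8-20|=12). Sum = 40. MAE = 20/3.

20/3


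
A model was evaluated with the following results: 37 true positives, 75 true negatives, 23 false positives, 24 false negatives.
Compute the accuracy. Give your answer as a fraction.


Accuracy = (TP + TN) / (TP + TN + FP + FN) = (37 + 75) / 159 = 112/159.

112/159


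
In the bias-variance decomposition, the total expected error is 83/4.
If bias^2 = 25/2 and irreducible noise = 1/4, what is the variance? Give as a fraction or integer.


Total error = bias^2 + variance + irreducible noise. So variance = 83/4 - 25/2 - 1/4 = 8.

8


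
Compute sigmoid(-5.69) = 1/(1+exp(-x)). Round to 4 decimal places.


sigma(-5.69) = 1/(1+e^(5.69)) = 1/(1+295.893621) = 1/296.893621 = 0.0034.

0.0034


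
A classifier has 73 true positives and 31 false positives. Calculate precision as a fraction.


Precision = TP / (TP + FP) = 73 / 104 = 73/104.

73/104


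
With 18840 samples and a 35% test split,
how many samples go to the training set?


Test set = 18840 * 35% = 6594. Training set = 18840 - 6594 = 12246.

12246


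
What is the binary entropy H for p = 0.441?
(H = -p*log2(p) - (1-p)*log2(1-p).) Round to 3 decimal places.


H = -0.441*log2(0.441) - 0.559*log2(0.559) = 0.990.

0.990


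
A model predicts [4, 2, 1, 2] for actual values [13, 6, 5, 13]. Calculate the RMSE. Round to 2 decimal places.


MSE = 58.5000. RMSE = sqrt(58.5000) = 7.65.

7.65


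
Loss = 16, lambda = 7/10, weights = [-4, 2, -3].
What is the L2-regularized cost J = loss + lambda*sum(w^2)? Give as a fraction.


L2 sq norm = sum(w^2) = 29. J = 16 + 7/10 * 29 = 363/10.

363/10


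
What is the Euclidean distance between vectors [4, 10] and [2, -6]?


d = sqrt(sum of squared differences). (4-2)^2=4, (10--6)^2=256. Sum = 260.

sqrt(260)


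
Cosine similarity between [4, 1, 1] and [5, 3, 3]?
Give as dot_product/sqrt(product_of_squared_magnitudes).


dot = 26. |a|^2 = 18, |b|^2 = 43. cos = 26/sqrt(774).

26/sqrt(774)


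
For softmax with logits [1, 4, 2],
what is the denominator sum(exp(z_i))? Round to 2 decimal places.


Denom = e^1=2.7183 + e^4=54.5982 + e^2=7.3891. Sum = 64.7056, which rounds to 64.71.

64.71


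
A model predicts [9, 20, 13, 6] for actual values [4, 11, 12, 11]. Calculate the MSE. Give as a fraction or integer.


MSE = (1/4) * ((4-9)^2=25 + (11-20)^2=81 + (12-13)^2=1 + (11-6)^2=25). Sum = 132. MSE = 33.

33


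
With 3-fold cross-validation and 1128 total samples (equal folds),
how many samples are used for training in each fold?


Each validation fold has 1128/3 = 376 samples. Training set = 1128 - 376 = 752.

752
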